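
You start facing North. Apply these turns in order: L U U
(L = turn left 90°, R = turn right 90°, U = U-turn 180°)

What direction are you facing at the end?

Start: North
  L (left (90° counter-clockwise)) -> West
  U (U-turn (180°)) -> East
  U (U-turn (180°)) -> West
Final: West

Answer: Final heading: West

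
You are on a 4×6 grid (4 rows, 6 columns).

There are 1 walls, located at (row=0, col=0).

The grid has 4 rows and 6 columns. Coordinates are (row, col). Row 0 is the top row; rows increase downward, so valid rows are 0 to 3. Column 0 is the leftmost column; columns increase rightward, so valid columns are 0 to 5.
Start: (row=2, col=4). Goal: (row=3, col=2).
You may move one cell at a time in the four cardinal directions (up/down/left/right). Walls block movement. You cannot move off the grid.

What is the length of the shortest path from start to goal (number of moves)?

Answer: Shortest path length: 3

Derivation:
BFS from (row=2, col=4) until reaching (row=3, col=2):
  Distance 0: (row=2, col=4)
  Distance 1: (row=1, col=4), (row=2, col=3), (row=2, col=5), (row=3, col=4)
  Distance 2: (row=0, col=4), (row=1, col=3), (row=1, col=5), (row=2, col=2), (row=3, col=3), (row=3, col=5)
  Distance 3: (row=0, col=3), (row=0, col=5), (row=1, col=2), (row=2, col=1), (row=3, col=2)  <- goal reached here
One shortest path (3 moves): (row=2, col=4) -> (row=2, col=3) -> (row=2, col=2) -> (row=3, col=2)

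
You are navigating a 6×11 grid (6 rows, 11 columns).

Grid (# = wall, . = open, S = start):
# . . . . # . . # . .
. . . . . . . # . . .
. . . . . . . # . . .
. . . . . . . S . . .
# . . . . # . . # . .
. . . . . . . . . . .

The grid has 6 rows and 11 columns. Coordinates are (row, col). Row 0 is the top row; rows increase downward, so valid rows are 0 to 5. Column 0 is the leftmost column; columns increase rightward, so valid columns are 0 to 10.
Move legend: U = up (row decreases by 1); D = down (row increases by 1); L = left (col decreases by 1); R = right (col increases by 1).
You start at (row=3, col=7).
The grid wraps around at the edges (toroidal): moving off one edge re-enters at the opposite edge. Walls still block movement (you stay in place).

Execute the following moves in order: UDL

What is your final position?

Answer: Final position: (row=4, col=6)

Derivation:
Start: (row=3, col=7)
  U (up): blocked, stay at (row=3, col=7)
  D (down): (row=3, col=7) -> (row=4, col=7)
  L (left): (row=4, col=7) -> (row=4, col=6)
Final: (row=4, col=6)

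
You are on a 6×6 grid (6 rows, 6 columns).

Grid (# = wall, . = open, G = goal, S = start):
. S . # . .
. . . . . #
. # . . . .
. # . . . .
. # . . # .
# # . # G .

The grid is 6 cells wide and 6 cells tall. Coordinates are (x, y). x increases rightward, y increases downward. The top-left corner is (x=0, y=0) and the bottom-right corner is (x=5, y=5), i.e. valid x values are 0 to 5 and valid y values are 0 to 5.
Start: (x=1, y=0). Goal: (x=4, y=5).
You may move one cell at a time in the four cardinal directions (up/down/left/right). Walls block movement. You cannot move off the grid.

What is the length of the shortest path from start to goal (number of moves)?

BFS from (x=1, y=0) until reaching (x=4, y=5):
  Distance 0: (x=1, y=0)
  Distance 1: (x=0, y=0), (x=2, y=0), (x=1, y=1)
  Distance 2: (x=0, y=1), (x=2, y=1)
  Distance 3: (x=3, y=1), (x=0, y=2), (x=2, y=2)
  Distance 4: (x=4, y=1), (x=3, y=2), (x=0, y=3), (x=2, y=3)
  Distance 5: (x=4, y=0), (x=4, y=2), (x=3, y=3), (x=0, y=4), (x=2, y=4)
  Distance 6: (x=5, y=0), (x=5, y=2), (x=4, y=3), (x=3, y=4), (x=2, y=5)
  Distance 7: (x=5, y=3)
  Distance 8: (x=5, y=4)
  Distance 9: (x=5, y=5)
  Distance 10: (x=4, y=5)  <- goal reached here
One shortest path (10 moves): (x=1, y=0) -> (x=2, y=0) -> (x=2, y=1) -> (x=3, y=1) -> (x=4, y=1) -> (x=4, y=2) -> (x=5, y=2) -> (x=5, y=3) -> (x=5, y=4) -> (x=5, y=5) -> (x=4, y=5)

Answer: Shortest path length: 10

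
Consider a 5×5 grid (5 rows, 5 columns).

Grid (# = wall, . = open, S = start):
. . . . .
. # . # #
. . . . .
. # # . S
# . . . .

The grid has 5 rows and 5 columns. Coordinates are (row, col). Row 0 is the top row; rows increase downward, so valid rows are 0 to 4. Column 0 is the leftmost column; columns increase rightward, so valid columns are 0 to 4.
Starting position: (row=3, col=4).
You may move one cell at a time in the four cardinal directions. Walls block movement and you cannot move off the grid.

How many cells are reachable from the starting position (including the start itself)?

BFS flood-fill from (row=3, col=4):
  Distance 0: (row=3, col=4)
  Distance 1: (row=2, col=4), (row=3, col=3), (row=4, col=4)
  Distance 2: (row=2, col=3), (row=4, col=3)
  Distance 3: (row=2, col=2), (row=4, col=2)
  Distance 4: (row=1, col=2), (row=2, col=1), (row=4, col=1)
  Distance 5: (row=0, col=2), (row=2, col=0)
  Distance 6: (row=0, col=1), (row=0, col=3), (row=1, col=0), (row=3, col=0)
  Distance 7: (row=0, col=0), (row=0, col=4)
Total reachable: 19 (grid has 19 open cells total)

Answer: Reachable cells: 19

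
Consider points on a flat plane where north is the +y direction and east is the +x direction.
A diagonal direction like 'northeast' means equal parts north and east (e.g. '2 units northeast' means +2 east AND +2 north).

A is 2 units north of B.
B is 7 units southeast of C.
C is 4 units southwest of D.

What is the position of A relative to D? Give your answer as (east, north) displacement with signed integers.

Place D at the origin (east=0, north=0).
  C is 4 units southwest of D: delta (east=-4, north=-4); C at (east=-4, north=-4).
  B is 7 units southeast of C: delta (east=+7, north=-7); B at (east=3, north=-11).
  A is 2 units north of B: delta (east=+0, north=+2); A at (east=3, north=-9).
Therefore A relative to D: (east=3, north=-9).

Answer: A is at (east=3, north=-9) relative to D.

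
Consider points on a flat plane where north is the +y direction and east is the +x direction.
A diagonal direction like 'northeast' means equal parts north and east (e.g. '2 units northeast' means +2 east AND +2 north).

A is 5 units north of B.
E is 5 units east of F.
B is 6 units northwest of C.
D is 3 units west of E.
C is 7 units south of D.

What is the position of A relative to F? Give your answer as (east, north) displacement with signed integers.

Answer: A is at (east=-4, north=4) relative to F.

Derivation:
Place F at the origin (east=0, north=0).
  E is 5 units east of F: delta (east=+5, north=+0); E at (east=5, north=0).
  D is 3 units west of E: delta (east=-3, north=+0); D at (east=2, north=0).
  C is 7 units south of D: delta (east=+0, north=-7); C at (east=2, north=-7).
  B is 6 units northwest of C: delta (east=-6, north=+6); B at (east=-4, north=-1).
  A is 5 units north of B: delta (east=+0, north=+5); A at (east=-4, north=4).
Therefore A relative to F: (east=-4, north=4).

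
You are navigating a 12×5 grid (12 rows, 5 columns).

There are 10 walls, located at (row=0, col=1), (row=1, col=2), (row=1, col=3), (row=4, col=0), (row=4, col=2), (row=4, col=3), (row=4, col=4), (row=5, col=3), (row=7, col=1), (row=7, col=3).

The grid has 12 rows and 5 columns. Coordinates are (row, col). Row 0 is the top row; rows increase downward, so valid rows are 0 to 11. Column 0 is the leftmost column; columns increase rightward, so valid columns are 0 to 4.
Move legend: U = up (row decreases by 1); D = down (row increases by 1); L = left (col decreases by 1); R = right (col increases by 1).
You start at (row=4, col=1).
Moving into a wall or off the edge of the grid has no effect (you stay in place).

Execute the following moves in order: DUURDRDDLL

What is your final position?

Start: (row=4, col=1)
  D (down): (row=4, col=1) -> (row=5, col=1)
  U (up): (row=5, col=1) -> (row=4, col=1)
  U (up): (row=4, col=1) -> (row=3, col=1)
  R (right): (row=3, col=1) -> (row=3, col=2)
  D (down): blocked, stay at (row=3, col=2)
  R (right): (row=3, col=2) -> (row=3, col=3)
  D (down): blocked, stay at (row=3, col=3)
  D (down): blocked, stay at (row=3, col=3)
  L (left): (row=3, col=3) -> (row=3, col=2)
  L (left): (row=3, col=2) -> (row=3, col=1)
Final: (row=3, col=1)

Answer: Final position: (row=3, col=1)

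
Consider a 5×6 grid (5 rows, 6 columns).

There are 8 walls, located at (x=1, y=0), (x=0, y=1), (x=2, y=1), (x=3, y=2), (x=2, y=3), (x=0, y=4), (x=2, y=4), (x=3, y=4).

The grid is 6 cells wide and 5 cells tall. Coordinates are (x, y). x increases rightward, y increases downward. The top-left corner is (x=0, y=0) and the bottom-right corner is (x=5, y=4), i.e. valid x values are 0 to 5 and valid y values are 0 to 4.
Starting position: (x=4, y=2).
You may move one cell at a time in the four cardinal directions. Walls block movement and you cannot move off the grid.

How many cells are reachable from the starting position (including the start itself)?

BFS flood-fill from (x=4, y=2):
  Distance 0: (x=4, y=2)
  Distance 1: (x=4, y=1), (x=5, y=2), (x=4, y=3)
  Distance 2: (x=4, y=0), (x=3, y=1), (x=5, y=1), (x=3, y=3), (x=5, y=3), (x=4, y=4)
  Distance 3: (x=3, y=0), (x=5, y=0), (x=5, y=4)
  Distance 4: (x=2, y=0)
Total reachable: 14 (grid has 22 open cells total)

Answer: Reachable cells: 14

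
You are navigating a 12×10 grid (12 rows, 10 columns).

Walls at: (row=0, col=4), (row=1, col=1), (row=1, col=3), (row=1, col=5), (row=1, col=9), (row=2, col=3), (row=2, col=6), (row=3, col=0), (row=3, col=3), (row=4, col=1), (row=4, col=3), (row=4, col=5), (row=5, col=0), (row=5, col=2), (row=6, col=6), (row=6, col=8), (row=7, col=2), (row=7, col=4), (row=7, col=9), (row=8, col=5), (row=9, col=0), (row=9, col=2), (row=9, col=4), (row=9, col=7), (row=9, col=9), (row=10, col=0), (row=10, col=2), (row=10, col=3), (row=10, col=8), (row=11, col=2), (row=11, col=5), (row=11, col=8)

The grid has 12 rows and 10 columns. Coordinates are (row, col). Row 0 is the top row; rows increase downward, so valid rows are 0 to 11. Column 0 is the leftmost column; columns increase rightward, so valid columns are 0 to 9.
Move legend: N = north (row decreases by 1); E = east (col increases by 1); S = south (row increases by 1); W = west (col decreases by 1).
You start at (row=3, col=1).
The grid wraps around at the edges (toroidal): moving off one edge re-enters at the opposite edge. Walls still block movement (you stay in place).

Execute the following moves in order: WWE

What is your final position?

Start: (row=3, col=1)
  W (west): blocked, stay at (row=3, col=1)
  W (west): blocked, stay at (row=3, col=1)
  E (east): (row=3, col=1) -> (row=3, col=2)
Final: (row=3, col=2)

Answer: Final position: (row=3, col=2)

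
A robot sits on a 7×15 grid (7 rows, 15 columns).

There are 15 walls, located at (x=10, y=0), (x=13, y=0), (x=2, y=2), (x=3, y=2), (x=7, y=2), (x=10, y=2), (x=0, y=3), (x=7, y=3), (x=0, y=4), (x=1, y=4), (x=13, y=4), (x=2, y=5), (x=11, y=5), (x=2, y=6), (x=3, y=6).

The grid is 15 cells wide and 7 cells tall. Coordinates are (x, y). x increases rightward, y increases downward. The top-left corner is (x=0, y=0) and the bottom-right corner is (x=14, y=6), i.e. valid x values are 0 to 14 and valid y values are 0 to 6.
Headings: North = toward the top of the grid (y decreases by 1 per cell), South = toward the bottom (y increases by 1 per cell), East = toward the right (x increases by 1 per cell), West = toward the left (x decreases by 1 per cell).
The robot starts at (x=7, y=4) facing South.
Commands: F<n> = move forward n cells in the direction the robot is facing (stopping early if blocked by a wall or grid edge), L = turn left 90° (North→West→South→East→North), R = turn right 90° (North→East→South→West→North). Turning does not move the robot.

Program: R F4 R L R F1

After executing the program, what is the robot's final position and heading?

Answer: Final position: (x=3, y=3), facing North

Derivation:
Start: (x=7, y=4), facing South
  R: turn right, now facing West
  F4: move forward 4, now at (x=3, y=4)
  R: turn right, now facing North
  L: turn left, now facing West
  R: turn right, now facing North
  F1: move forward 1, now at (x=3, y=3)
Final: (x=3, y=3), facing North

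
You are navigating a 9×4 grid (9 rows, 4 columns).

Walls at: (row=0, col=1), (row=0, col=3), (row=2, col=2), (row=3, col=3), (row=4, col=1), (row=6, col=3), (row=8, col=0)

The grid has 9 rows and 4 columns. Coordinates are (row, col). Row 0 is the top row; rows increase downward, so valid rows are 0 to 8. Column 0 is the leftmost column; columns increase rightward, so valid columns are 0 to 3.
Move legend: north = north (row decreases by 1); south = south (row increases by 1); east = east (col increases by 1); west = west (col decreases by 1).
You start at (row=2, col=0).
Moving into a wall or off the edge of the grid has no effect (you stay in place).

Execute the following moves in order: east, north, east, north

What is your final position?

Answer: Final position: (row=0, col=2)

Derivation:
Start: (row=2, col=0)
  east (east): (row=2, col=0) -> (row=2, col=1)
  north (north): (row=2, col=1) -> (row=1, col=1)
  east (east): (row=1, col=1) -> (row=1, col=2)
  north (north): (row=1, col=2) -> (row=0, col=2)
Final: (row=0, col=2)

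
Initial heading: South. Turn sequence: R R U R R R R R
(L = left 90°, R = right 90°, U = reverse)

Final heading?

Answer: Final heading: West

Derivation:
Start: South
  R (right (90° clockwise)) -> West
  R (right (90° clockwise)) -> North
  U (U-turn (180°)) -> South
  R (right (90° clockwise)) -> West
  R (right (90° clockwise)) -> North
  R (right (90° clockwise)) -> East
  R (right (90° clockwise)) -> South
  R (right (90° clockwise)) -> West
Final: West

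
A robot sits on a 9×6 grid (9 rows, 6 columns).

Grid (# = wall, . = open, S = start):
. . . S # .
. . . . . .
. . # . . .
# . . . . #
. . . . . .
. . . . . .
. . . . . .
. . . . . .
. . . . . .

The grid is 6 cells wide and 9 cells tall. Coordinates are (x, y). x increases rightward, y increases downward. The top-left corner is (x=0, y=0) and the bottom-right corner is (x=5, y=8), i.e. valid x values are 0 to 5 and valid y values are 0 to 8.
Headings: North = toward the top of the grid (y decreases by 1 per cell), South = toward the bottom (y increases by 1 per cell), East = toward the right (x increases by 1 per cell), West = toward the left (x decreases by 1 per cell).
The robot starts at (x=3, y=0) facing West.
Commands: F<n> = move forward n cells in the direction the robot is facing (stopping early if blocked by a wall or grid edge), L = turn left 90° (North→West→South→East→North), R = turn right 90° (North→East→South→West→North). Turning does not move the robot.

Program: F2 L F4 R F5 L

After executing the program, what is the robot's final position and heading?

Start: (x=3, y=0), facing West
  F2: move forward 2, now at (x=1, y=0)
  L: turn left, now facing South
  F4: move forward 4, now at (x=1, y=4)
  R: turn right, now facing West
  F5: move forward 1/5 (blocked), now at (x=0, y=4)
  L: turn left, now facing South
Final: (x=0, y=4), facing South

Answer: Final position: (x=0, y=4), facing South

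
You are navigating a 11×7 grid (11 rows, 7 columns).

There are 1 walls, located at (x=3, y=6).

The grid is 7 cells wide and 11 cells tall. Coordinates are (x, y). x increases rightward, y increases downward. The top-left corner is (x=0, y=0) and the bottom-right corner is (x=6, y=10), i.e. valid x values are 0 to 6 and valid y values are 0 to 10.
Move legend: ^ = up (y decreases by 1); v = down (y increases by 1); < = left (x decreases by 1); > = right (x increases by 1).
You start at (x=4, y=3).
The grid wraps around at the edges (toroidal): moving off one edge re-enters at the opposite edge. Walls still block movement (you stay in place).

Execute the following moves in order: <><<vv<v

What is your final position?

Answer: Final position: (x=1, y=6)

Derivation:
Start: (x=4, y=3)
  < (left): (x=4, y=3) -> (x=3, y=3)
  > (right): (x=3, y=3) -> (x=4, y=3)
  < (left): (x=4, y=3) -> (x=3, y=3)
  < (left): (x=3, y=3) -> (x=2, y=3)
  v (down): (x=2, y=3) -> (x=2, y=4)
  v (down): (x=2, y=4) -> (x=2, y=5)
  < (left): (x=2, y=5) -> (x=1, y=5)
  v (down): (x=1, y=5) -> (x=1, y=6)
Final: (x=1, y=6)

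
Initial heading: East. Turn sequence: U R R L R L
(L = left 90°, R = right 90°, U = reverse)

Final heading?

Start: East
  U (U-turn (180°)) -> West
  R (right (90° clockwise)) -> North
  R (right (90° clockwise)) -> East
  L (left (90° counter-clockwise)) -> North
  R (right (90° clockwise)) -> East
  L (left (90° counter-clockwise)) -> North
Final: North

Answer: Final heading: North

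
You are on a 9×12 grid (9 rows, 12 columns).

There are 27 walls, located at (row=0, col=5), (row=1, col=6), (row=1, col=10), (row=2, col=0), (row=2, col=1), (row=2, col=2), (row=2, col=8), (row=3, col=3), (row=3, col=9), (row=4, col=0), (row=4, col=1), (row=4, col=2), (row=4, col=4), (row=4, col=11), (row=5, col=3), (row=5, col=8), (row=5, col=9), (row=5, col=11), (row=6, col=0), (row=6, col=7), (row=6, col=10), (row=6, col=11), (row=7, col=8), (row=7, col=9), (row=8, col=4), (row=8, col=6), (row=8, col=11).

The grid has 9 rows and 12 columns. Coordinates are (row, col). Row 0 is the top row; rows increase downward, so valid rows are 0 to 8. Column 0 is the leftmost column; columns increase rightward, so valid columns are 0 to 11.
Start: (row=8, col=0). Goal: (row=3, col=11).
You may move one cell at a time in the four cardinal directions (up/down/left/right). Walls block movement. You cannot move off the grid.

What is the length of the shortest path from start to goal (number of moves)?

BFS from (row=8, col=0) until reaching (row=3, col=11):
  Distance 0: (row=8, col=0)
  Distance 1: (row=7, col=0), (row=8, col=1)
  Distance 2: (row=7, col=1), (row=8, col=2)
  Distance 3: (row=6, col=1), (row=7, col=2), (row=8, col=3)
  Distance 4: (row=5, col=1), (row=6, col=2), (row=7, col=3)
  Distance 5: (row=5, col=0), (row=5, col=2), (row=6, col=3), (row=7, col=4)
  Distance 6: (row=6, col=4), (row=7, col=5)
  Distance 7: (row=5, col=4), (row=6, col=5), (row=7, col=6), (row=8, col=5)
  Distance 8: (row=5, col=5), (row=6, col=6), (row=7, col=7)
  Distance 9: (row=4, col=5), (row=5, col=6), (row=8, col=7)
  Distance 10: (row=3, col=5), (row=4, col=6), (row=5, col=7), (row=8, col=8)
  Distance 11: (row=2, col=5), (row=3, col=4), (row=3, col=6), (row=4, col=7), (row=8, col=9)
  Distance 12: (row=1, col=5), (row=2, col=4), (row=2, col=6), (row=3, col=7), (row=4, col=8), (row=8, col=10)
  Distance 13: (row=1, col=4), (row=2, col=3), (row=2, col=7), (row=3, col=8), (row=4, col=9), (row=7, col=10)
  Distance 14: (row=0, col=4), (row=1, col=3), (row=1, col=7), (row=4, col=10), (row=7, col=11)
  Distance 15: (row=0, col=3), (row=0, col=7), (row=1, col=2), (row=1, col=8), (row=3, col=10), (row=5, col=10)
  Distance 16: (row=0, col=2), (row=0, col=6), (row=0, col=8), (row=1, col=1), (row=1, col=9), (row=2, col=10), (row=3, col=11)  <- goal reached here
One shortest path (16 moves): (row=8, col=0) -> (row=8, col=1) -> (row=8, col=2) -> (row=8, col=3) -> (row=7, col=3) -> (row=7, col=4) -> (row=7, col=5) -> (row=7, col=6) -> (row=6, col=6) -> (row=5, col=6) -> (row=5, col=7) -> (row=4, col=7) -> (row=4, col=8) -> (row=4, col=9) -> (row=4, col=10) -> (row=3, col=10) -> (row=3, col=11)

Answer: Shortest path length: 16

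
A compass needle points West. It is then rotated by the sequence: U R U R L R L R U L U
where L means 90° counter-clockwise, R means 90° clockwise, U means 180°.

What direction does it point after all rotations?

Answer: Final heading: North

Derivation:
Start: West
  U (U-turn (180°)) -> East
  R (right (90° clockwise)) -> South
  U (U-turn (180°)) -> North
  R (right (90° clockwise)) -> East
  L (left (90° counter-clockwise)) -> North
  R (right (90° clockwise)) -> East
  L (left (90° counter-clockwise)) -> North
  R (right (90° clockwise)) -> East
  U (U-turn (180°)) -> West
  L (left (90° counter-clockwise)) -> South
  U (U-turn (180°)) -> North
Final: North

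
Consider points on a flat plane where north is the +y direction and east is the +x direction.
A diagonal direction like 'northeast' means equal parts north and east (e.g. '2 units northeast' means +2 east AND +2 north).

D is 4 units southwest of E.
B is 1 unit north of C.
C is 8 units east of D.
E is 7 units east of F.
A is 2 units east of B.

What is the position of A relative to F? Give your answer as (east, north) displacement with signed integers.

Place F at the origin (east=0, north=0).
  E is 7 units east of F: delta (east=+7, north=+0); E at (east=7, north=0).
  D is 4 units southwest of E: delta (east=-4, north=-4); D at (east=3, north=-4).
  C is 8 units east of D: delta (east=+8, north=+0); C at (east=11, north=-4).
  B is 1 unit north of C: delta (east=+0, north=+1); B at (east=11, north=-3).
  A is 2 units east of B: delta (east=+2, north=+0); A at (east=13, north=-3).
Therefore A relative to F: (east=13, north=-3).

Answer: A is at (east=13, north=-3) relative to F.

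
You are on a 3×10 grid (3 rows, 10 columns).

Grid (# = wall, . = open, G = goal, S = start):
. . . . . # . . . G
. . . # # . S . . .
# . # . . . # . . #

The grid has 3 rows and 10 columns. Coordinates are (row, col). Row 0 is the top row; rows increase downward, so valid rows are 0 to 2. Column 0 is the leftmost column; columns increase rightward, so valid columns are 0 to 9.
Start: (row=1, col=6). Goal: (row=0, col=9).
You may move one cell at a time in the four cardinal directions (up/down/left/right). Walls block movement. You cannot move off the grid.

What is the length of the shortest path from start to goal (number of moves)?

Answer: Shortest path length: 4

Derivation:
BFS from (row=1, col=6) until reaching (row=0, col=9):
  Distance 0: (row=1, col=6)
  Distance 1: (row=0, col=6), (row=1, col=5), (row=1, col=7)
  Distance 2: (row=0, col=7), (row=1, col=8), (row=2, col=5), (row=2, col=7)
  Distance 3: (row=0, col=8), (row=1, col=9), (row=2, col=4), (row=2, col=8)
  Distance 4: (row=0, col=9), (row=2, col=3)  <- goal reached here
One shortest path (4 moves): (row=1, col=6) -> (row=1, col=7) -> (row=1, col=8) -> (row=1, col=9) -> (row=0, col=9)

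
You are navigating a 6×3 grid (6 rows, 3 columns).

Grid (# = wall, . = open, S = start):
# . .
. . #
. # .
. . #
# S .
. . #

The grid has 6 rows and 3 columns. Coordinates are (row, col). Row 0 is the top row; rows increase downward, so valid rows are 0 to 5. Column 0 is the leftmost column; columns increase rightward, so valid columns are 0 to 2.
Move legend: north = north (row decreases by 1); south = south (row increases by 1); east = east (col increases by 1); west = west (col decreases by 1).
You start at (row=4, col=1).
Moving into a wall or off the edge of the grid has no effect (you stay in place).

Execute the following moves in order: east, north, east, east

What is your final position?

Start: (row=4, col=1)
  east (east): (row=4, col=1) -> (row=4, col=2)
  north (north): blocked, stay at (row=4, col=2)
  east (east): blocked, stay at (row=4, col=2)
  east (east): blocked, stay at (row=4, col=2)
Final: (row=4, col=2)

Answer: Final position: (row=4, col=2)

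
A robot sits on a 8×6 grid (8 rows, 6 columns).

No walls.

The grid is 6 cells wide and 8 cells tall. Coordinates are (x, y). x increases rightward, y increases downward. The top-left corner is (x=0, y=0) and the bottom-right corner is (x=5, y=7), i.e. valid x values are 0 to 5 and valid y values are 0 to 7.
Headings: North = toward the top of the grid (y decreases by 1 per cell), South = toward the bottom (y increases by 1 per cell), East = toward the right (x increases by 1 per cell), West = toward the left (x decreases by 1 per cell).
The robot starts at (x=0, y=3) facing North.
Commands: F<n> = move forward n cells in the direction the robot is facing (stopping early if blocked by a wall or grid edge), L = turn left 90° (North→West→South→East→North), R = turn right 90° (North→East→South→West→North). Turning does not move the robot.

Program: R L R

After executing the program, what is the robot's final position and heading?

Start: (x=0, y=3), facing North
  R: turn right, now facing East
  L: turn left, now facing North
  R: turn right, now facing East
Final: (x=0, y=3), facing East

Answer: Final position: (x=0, y=3), facing East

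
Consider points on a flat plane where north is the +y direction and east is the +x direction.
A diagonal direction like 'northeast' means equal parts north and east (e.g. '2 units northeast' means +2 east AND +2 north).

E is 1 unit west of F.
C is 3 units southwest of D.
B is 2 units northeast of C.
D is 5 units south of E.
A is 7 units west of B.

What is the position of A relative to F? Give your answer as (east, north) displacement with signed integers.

Place F at the origin (east=0, north=0).
  E is 1 unit west of F: delta (east=-1, north=+0); E at (east=-1, north=0).
  D is 5 units south of E: delta (east=+0, north=-5); D at (east=-1, north=-5).
  C is 3 units southwest of D: delta (east=-3, north=-3); C at (east=-4, north=-8).
  B is 2 units northeast of C: delta (east=+2, north=+2); B at (east=-2, north=-6).
  A is 7 units west of B: delta (east=-7, north=+0); A at (east=-9, north=-6).
Therefore A relative to F: (east=-9, north=-6).

Answer: A is at (east=-9, north=-6) relative to F.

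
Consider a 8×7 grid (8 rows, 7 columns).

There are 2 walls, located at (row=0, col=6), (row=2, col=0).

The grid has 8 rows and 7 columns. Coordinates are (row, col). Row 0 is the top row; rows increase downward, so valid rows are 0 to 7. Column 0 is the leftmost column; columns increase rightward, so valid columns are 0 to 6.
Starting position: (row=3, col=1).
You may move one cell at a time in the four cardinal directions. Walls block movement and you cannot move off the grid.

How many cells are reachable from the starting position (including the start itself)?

BFS flood-fill from (row=3, col=1):
  Distance 0: (row=3, col=1)
  Distance 1: (row=2, col=1), (row=3, col=0), (row=3, col=2), (row=4, col=1)
  Distance 2: (row=1, col=1), (row=2, col=2), (row=3, col=3), (row=4, col=0), (row=4, col=2), (row=5, col=1)
  Distance 3: (row=0, col=1), (row=1, col=0), (row=1, col=2), (row=2, col=3), (row=3, col=4), (row=4, col=3), (row=5, col=0), (row=5, col=2), (row=6, col=1)
  Distance 4: (row=0, col=0), (row=0, col=2), (row=1, col=3), (row=2, col=4), (row=3, col=5), (row=4, col=4), (row=5, col=3), (row=6, col=0), (row=6, col=2), (row=7, col=1)
  Distance 5: (row=0, col=3), (row=1, col=4), (row=2, col=5), (row=3, col=6), (row=4, col=5), (row=5, col=4), (row=6, col=3), (row=7, col=0), (row=7, col=2)
  Distance 6: (row=0, col=4), (row=1, col=5), (row=2, col=6), (row=4, col=6), (row=5, col=5), (row=6, col=4), (row=7, col=3)
  Distance 7: (row=0, col=5), (row=1, col=6), (row=5, col=6), (row=6, col=5), (row=7, col=4)
  Distance 8: (row=6, col=6), (row=7, col=5)
  Distance 9: (row=7, col=6)
Total reachable: 54 (grid has 54 open cells total)

Answer: Reachable cells: 54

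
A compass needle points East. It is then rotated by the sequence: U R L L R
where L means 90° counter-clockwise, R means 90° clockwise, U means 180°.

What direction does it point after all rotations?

Start: East
  U (U-turn (180°)) -> West
  R (right (90° clockwise)) -> North
  L (left (90° counter-clockwise)) -> West
  L (left (90° counter-clockwise)) -> South
  R (right (90° clockwise)) -> West
Final: West

Answer: Final heading: West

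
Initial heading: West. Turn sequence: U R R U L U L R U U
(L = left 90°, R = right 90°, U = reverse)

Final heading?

Start: West
  U (U-turn (180°)) -> East
  R (right (90° clockwise)) -> South
  R (right (90° clockwise)) -> West
  U (U-turn (180°)) -> East
  L (left (90° counter-clockwise)) -> North
  U (U-turn (180°)) -> South
  L (left (90° counter-clockwise)) -> East
  R (right (90° clockwise)) -> South
  U (U-turn (180°)) -> North
  U (U-turn (180°)) -> South
Final: South

Answer: Final heading: South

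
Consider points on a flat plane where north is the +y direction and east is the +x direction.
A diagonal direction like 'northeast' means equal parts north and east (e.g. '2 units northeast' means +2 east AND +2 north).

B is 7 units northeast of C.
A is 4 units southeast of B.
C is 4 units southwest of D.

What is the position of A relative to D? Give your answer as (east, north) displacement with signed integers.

Answer: A is at (east=7, north=-1) relative to D.

Derivation:
Place D at the origin (east=0, north=0).
  C is 4 units southwest of D: delta (east=-4, north=-4); C at (east=-4, north=-4).
  B is 7 units northeast of C: delta (east=+7, north=+7); B at (east=3, north=3).
  A is 4 units southeast of B: delta (east=+4, north=-4); A at (east=7, north=-1).
Therefore A relative to D: (east=7, north=-1).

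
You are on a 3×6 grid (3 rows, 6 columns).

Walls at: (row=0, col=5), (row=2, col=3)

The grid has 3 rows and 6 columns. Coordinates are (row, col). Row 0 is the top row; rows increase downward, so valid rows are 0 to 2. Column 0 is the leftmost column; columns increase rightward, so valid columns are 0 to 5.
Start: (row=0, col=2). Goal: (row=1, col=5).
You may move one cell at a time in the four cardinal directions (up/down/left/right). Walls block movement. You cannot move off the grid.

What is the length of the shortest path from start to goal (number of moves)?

BFS from (row=0, col=2) until reaching (row=1, col=5):
  Distance 0: (row=0, col=2)
  Distance 1: (row=0, col=1), (row=0, col=3), (row=1, col=2)
  Distance 2: (row=0, col=0), (row=0, col=4), (row=1, col=1), (row=1, col=3), (row=2, col=2)
  Distance 3: (row=1, col=0), (row=1, col=4), (row=2, col=1)
  Distance 4: (row=1, col=5), (row=2, col=0), (row=2, col=4)  <- goal reached here
One shortest path (4 moves): (row=0, col=2) -> (row=0, col=3) -> (row=0, col=4) -> (row=1, col=4) -> (row=1, col=5)

Answer: Shortest path length: 4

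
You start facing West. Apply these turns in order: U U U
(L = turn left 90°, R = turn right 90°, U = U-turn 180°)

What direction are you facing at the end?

Answer: Final heading: East

Derivation:
Start: West
  U (U-turn (180°)) -> East
  U (U-turn (180°)) -> West
  U (U-turn (180°)) -> East
Final: East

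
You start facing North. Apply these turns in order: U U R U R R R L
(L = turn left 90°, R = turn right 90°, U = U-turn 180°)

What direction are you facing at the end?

Start: North
  U (U-turn (180°)) -> South
  U (U-turn (180°)) -> North
  R (right (90° clockwise)) -> East
  U (U-turn (180°)) -> West
  R (right (90° clockwise)) -> North
  R (right (90° clockwise)) -> East
  R (right (90° clockwise)) -> South
  L (left (90° counter-clockwise)) -> East
Final: East

Answer: Final heading: East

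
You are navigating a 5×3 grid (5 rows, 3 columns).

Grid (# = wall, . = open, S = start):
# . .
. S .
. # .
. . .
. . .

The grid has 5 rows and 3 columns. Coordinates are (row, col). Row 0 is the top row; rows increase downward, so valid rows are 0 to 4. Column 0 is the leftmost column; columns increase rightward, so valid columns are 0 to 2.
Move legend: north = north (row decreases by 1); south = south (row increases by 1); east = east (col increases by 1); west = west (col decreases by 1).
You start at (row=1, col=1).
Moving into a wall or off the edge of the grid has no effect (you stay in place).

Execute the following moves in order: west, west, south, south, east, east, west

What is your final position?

Answer: Final position: (row=3, col=1)

Derivation:
Start: (row=1, col=1)
  west (west): (row=1, col=1) -> (row=1, col=0)
  west (west): blocked, stay at (row=1, col=0)
  south (south): (row=1, col=0) -> (row=2, col=0)
  south (south): (row=2, col=0) -> (row=3, col=0)
  east (east): (row=3, col=0) -> (row=3, col=1)
  east (east): (row=3, col=1) -> (row=3, col=2)
  west (west): (row=3, col=2) -> (row=3, col=1)
Final: (row=3, col=1)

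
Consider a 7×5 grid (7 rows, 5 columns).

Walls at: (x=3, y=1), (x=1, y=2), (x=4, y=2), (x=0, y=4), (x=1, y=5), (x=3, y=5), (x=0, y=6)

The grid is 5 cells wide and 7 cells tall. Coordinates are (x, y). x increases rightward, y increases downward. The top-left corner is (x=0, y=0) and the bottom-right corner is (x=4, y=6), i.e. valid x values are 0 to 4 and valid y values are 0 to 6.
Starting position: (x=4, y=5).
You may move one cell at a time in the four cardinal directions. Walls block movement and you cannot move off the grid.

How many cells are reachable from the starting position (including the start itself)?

BFS flood-fill from (x=4, y=5):
  Distance 0: (x=4, y=5)
  Distance 1: (x=4, y=4), (x=4, y=6)
  Distance 2: (x=4, y=3), (x=3, y=4), (x=3, y=6)
  Distance 3: (x=3, y=3), (x=2, y=4), (x=2, y=6)
  Distance 4: (x=3, y=2), (x=2, y=3), (x=1, y=4), (x=2, y=5), (x=1, y=6)
  Distance 5: (x=2, y=2), (x=1, y=3)
  Distance 6: (x=2, y=1), (x=0, y=3)
  Distance 7: (x=2, y=0), (x=1, y=1), (x=0, y=2)
  Distance 8: (x=1, y=0), (x=3, y=0), (x=0, y=1)
  Distance 9: (x=0, y=0), (x=4, y=0)
  Distance 10: (x=4, y=1)
Total reachable: 27 (grid has 28 open cells total)

Answer: Reachable cells: 27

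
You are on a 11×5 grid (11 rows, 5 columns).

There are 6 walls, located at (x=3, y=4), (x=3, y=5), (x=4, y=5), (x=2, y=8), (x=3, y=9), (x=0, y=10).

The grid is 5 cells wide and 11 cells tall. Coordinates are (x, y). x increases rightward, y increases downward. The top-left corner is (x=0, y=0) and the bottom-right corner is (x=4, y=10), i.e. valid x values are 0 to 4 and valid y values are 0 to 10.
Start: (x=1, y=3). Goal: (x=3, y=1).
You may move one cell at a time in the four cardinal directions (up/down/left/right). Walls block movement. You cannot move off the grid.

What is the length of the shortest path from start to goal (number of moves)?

Answer: Shortest path length: 4

Derivation:
BFS from (x=1, y=3) until reaching (x=3, y=1):
  Distance 0: (x=1, y=3)
  Distance 1: (x=1, y=2), (x=0, y=3), (x=2, y=3), (x=1, y=4)
  Distance 2: (x=1, y=1), (x=0, y=2), (x=2, y=2), (x=3, y=3), (x=0, y=4), (x=2, y=4), (x=1, y=5)
  Distance 3: (x=1, y=0), (x=0, y=1), (x=2, y=1), (x=3, y=2), (x=4, y=3), (x=0, y=5), (x=2, y=5), (x=1, y=6)
  Distance 4: (x=0, y=0), (x=2, y=0), (x=3, y=1), (x=4, y=2), (x=4, y=4), (x=0, y=6), (x=2, y=6), (x=1, y=7)  <- goal reached here
One shortest path (4 moves): (x=1, y=3) -> (x=2, y=3) -> (x=3, y=3) -> (x=3, y=2) -> (x=3, y=1)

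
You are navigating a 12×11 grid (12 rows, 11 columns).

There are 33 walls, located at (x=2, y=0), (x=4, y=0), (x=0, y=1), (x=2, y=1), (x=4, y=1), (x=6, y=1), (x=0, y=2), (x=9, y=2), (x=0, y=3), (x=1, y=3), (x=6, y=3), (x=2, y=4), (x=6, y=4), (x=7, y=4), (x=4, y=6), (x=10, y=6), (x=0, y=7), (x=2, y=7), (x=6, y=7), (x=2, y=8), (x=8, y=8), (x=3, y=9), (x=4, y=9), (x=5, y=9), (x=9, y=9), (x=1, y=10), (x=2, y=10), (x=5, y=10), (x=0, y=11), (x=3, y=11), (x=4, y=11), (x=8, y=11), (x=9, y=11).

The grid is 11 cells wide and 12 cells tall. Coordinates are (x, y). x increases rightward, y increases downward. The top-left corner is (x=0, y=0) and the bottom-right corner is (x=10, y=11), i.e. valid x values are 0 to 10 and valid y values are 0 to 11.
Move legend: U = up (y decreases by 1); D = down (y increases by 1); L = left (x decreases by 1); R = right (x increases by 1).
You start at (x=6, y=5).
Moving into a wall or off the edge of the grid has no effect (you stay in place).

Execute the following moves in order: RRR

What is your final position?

Answer: Final position: (x=9, y=5)

Derivation:
Start: (x=6, y=5)
  R (right): (x=6, y=5) -> (x=7, y=5)
  R (right): (x=7, y=5) -> (x=8, y=5)
  R (right): (x=8, y=5) -> (x=9, y=5)
Final: (x=9, y=5)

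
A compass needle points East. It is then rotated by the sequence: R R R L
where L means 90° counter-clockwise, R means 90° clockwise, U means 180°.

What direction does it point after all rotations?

Answer: Final heading: West

Derivation:
Start: East
  R (right (90° clockwise)) -> South
  R (right (90° clockwise)) -> West
  R (right (90° clockwise)) -> North
  L (left (90° counter-clockwise)) -> West
Final: West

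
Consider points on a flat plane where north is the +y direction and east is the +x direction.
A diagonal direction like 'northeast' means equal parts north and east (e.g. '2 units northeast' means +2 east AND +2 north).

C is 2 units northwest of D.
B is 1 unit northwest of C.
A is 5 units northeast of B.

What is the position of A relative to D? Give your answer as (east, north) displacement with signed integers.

Place D at the origin (east=0, north=0).
  C is 2 units northwest of D: delta (east=-2, north=+2); C at (east=-2, north=2).
  B is 1 unit northwest of C: delta (east=-1, north=+1); B at (east=-3, north=3).
  A is 5 units northeast of B: delta (east=+5, north=+5); A at (east=2, north=8).
Therefore A relative to D: (east=2, north=8).

Answer: A is at (east=2, north=8) relative to D.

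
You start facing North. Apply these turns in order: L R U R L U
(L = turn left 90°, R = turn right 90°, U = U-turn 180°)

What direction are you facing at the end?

Answer: Final heading: North

Derivation:
Start: North
  L (left (90° counter-clockwise)) -> West
  R (right (90° clockwise)) -> North
  U (U-turn (180°)) -> South
  R (right (90° clockwise)) -> West
  L (left (90° counter-clockwise)) -> South
  U (U-turn (180°)) -> North
Final: North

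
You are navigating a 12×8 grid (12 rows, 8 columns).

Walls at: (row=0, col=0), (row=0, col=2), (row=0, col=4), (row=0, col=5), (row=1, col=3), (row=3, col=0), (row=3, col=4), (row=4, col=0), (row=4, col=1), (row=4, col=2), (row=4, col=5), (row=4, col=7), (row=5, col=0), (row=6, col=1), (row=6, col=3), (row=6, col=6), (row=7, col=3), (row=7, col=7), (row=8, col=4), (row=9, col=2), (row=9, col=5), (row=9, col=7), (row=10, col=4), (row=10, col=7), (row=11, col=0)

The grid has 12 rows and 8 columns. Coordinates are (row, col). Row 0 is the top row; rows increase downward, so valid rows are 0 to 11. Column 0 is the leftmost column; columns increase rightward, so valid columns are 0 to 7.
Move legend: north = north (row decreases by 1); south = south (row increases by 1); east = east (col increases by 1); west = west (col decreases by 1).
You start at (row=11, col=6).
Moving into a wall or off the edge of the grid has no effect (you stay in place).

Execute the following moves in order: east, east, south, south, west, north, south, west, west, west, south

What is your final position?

Start: (row=11, col=6)
  east (east): (row=11, col=6) -> (row=11, col=7)
  east (east): blocked, stay at (row=11, col=7)
  south (south): blocked, stay at (row=11, col=7)
  south (south): blocked, stay at (row=11, col=7)
  west (west): (row=11, col=7) -> (row=11, col=6)
  north (north): (row=11, col=6) -> (row=10, col=6)
  south (south): (row=10, col=6) -> (row=11, col=6)
  west (west): (row=11, col=6) -> (row=11, col=5)
  west (west): (row=11, col=5) -> (row=11, col=4)
  west (west): (row=11, col=4) -> (row=11, col=3)
  south (south): blocked, stay at (row=11, col=3)
Final: (row=11, col=3)

Answer: Final position: (row=11, col=3)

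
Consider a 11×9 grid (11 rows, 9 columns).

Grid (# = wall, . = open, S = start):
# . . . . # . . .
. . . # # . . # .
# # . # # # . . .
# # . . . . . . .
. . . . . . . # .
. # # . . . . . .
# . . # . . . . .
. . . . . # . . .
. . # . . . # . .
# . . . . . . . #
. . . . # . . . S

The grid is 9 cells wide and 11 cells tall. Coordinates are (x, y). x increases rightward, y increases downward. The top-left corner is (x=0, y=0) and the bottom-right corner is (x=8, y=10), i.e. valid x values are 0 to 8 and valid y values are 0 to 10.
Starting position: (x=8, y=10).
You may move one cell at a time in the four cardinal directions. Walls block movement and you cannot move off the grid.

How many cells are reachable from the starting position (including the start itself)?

Answer: Reachable cells: 76

Derivation:
BFS flood-fill from (x=8, y=10):
  Distance 0: (x=8, y=10)
  Distance 1: (x=7, y=10)
  Distance 2: (x=7, y=9), (x=6, y=10)
  Distance 3: (x=7, y=8), (x=6, y=9), (x=5, y=10)
  Distance 4: (x=7, y=7), (x=8, y=8), (x=5, y=9)
  Distance 5: (x=7, y=6), (x=6, y=7), (x=8, y=7), (x=5, y=8), (x=4, y=9)
  Distance 6: (x=7, y=5), (x=6, y=6), (x=8, y=6), (x=4, y=8), (x=3, y=9)
  Distance 7: (x=6, y=5), (x=8, y=5), (x=5, y=6), (x=4, y=7), (x=3, y=8), (x=2, y=9), (x=3, y=10)
  Distance 8: (x=6, y=4), (x=8, y=4), (x=5, y=5), (x=4, y=6), (x=3, y=7), (x=1, y=9), (x=2, y=10)
  Distance 9: (x=6, y=3), (x=8, y=3), (x=5, y=4), (x=4, y=5), (x=2, y=7), (x=1, y=8), (x=1, y=10)
  Distance 10: (x=6, y=2), (x=8, y=2), (x=5, y=3), (x=7, y=3), (x=4, y=4), (x=3, y=5), (x=2, y=6), (x=1, y=7), (x=0, y=8), (x=0, y=10)
  Distance 11: (x=6, y=1), (x=8, y=1), (x=7, y=2), (x=4, y=3), (x=3, y=4), (x=1, y=6), (x=0, y=7)
  Distance 12: (x=6, y=0), (x=8, y=0), (x=5, y=1), (x=3, y=3), (x=2, y=4)
  Distance 13: (x=7, y=0), (x=2, y=3), (x=1, y=4)
  Distance 14: (x=2, y=2), (x=0, y=4)
  Distance 15: (x=2, y=1), (x=0, y=5)
  Distance 16: (x=2, y=0), (x=1, y=1)
  Distance 17: (x=1, y=0), (x=3, y=0), (x=0, y=1)
  Distance 18: (x=4, y=0)
Total reachable: 76 (grid has 76 open cells total)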